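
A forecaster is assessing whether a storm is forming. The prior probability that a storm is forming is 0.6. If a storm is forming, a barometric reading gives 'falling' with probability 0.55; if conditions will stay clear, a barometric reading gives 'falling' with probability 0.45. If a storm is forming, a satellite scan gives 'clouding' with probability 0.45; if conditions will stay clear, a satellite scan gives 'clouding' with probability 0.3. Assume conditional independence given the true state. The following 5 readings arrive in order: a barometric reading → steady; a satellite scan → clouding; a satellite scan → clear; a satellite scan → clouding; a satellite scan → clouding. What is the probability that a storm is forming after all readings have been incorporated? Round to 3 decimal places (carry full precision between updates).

0.765

After a barometric reading='steady': P(storm) = 0.45·0.6000 / (0.45·0.6000 + 0.55·0.4000) ≈ 0.5510
After a satellite scan='clouding': P(storm) = 0.45·0.5510 / (0.45·0.5510 + 0.3·0.4490) ≈ 0.6480
After a satellite scan='clear': P(storm) = 0.55·0.6480 / (0.55·0.6480 + 0.7·0.3520) ≈ 0.5912
After a satellite scan='clouding': P(storm) = 0.45·0.5912 / (0.45·0.5912 + 0.3·0.4088) ≈ 0.6845
After a satellite scan='clouding': P(storm) = 0.45·0.6845 / (0.45·0.6845 + 0.3·0.3155) ≈ 0.7650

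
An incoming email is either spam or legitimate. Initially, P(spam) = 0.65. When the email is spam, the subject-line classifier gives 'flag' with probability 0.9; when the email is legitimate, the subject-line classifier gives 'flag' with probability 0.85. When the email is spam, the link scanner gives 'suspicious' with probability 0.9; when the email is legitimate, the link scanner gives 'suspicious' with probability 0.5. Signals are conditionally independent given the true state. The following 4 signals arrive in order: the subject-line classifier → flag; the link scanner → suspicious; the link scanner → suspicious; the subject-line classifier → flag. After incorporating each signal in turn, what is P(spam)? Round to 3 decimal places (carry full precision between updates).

After the subject-line classifier='flag': P(spam) = 0.9·0.6500 / (0.9·0.6500 + 0.85·0.3500) ≈ 0.6629
After the link scanner='suspicious': P(spam) = 0.9·0.6629 / (0.9·0.6629 + 0.5·0.3371) ≈ 0.7797
After the link scanner='suspicious': P(spam) = 0.9·0.7797 / (0.9·0.7797 + 0.5·0.2203) ≈ 0.8643
After the subject-line classifier='flag': P(spam) = 0.9·0.8643 / (0.9·0.8643 + 0.85·0.1357) ≈ 0.8709

0.871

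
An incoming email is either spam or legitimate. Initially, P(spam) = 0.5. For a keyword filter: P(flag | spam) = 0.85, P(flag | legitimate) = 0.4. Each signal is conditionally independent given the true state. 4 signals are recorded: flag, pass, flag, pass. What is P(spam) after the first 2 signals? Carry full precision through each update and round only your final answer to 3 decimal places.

After 'flag': P(spam) = 0.85·0.5000 / (0.85·0.5000 + 0.4·0.5000) ≈ 0.6800
After 'pass': P(spam) = 0.15·0.6800 / (0.15·0.6800 + 0.6·0.3200) ≈ 0.3469

0.347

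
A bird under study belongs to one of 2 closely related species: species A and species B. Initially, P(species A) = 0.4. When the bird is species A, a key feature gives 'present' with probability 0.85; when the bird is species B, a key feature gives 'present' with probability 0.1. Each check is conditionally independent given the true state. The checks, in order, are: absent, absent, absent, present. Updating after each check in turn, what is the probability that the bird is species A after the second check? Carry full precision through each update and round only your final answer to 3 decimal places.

0.018

Apply Bayes' rule sequentially, carrying P(species A) forward.
After 'absent': P(species A) = 0.15·0.4000 / (0.15·0.4000 + 0.9·0.6000) ≈ 0.1000
After 'absent': P(species A) = 0.15·0.1000 / (0.15·0.1000 + 0.9·0.9000) ≈ 0.0182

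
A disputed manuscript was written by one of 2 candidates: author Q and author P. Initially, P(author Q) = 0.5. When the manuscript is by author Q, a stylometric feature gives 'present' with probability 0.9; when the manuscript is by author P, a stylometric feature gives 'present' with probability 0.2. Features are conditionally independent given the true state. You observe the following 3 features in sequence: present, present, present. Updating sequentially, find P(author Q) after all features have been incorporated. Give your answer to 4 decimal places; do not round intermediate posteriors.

After 'present': P(author Q) = 0.9·0.5000 / (0.9·0.5000 + 0.2·0.5000) ≈ 0.8182
After 'present': P(author Q) = 0.9·0.8182 / (0.9·0.8182 + 0.2·0.1818) ≈ 0.9529
After 'present': P(author Q) = 0.9·0.9529 / (0.9·0.9529 + 0.2·0.0471) ≈ 0.9891

0.9891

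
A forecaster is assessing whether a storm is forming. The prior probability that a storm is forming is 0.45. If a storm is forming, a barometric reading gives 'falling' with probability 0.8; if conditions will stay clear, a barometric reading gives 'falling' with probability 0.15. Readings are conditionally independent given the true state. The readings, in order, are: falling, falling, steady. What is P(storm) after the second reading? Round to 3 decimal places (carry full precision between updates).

Each posterior becomes the prior for the next update.
After 'falling': P(storm) = 0.8·0.4500 / (0.8·0.4500 + 0.15·0.5500) ≈ 0.8136
After 'falling': P(storm) = 0.8·0.8136 / (0.8·0.8136 + 0.15·0.1864) ≈ 0.9588

0.959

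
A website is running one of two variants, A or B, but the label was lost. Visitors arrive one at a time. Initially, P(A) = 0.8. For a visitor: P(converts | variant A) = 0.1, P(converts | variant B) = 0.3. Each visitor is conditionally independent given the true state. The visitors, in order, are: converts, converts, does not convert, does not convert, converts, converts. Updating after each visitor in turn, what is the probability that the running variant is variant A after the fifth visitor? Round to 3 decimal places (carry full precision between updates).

0.197

After 'converts': P(A) = 0.1·0.8000 / (0.1·0.8000 + 0.3·0.2000) ≈ 0.5714
After 'converts': P(A) = 0.1·0.5714 / (0.1·0.5714 + 0.3·0.4286) ≈ 0.3077
After 'does not convert': P(A) = 0.9·0.3077 / (0.9·0.3077 + 0.7·0.6923) ≈ 0.3636
After 'does not convert': P(A) = 0.9·0.3636 / (0.9·0.3636 + 0.7·0.6364) ≈ 0.4235
After 'converts': P(A) = 0.1·0.4235 / (0.1·0.4235 + 0.3·0.5765) ≈ 0.1967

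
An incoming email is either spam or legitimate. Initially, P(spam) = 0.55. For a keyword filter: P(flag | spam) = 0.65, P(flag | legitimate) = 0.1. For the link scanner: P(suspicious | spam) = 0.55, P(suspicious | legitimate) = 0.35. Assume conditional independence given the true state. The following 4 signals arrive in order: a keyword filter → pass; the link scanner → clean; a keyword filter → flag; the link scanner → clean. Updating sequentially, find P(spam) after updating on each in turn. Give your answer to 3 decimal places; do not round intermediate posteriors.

0.597

Each posterior becomes the prior for the next update.
After a keyword filter='pass': P(spam) = 0.35·0.5500 / (0.35·0.5500 + 0.9·0.4500) ≈ 0.3222
After the link scanner='clean': P(spam) = 0.45·0.3222 / (0.45·0.3222 + 0.65·0.6778) ≈ 0.2476
After a keyword filter='flag': P(spam) = 0.65·0.2476 / (0.65·0.2476 + 0.1·0.7524) ≈ 0.6814
After the link scanner='clean': P(spam) = 0.45·0.6814 / (0.45·0.6814 + 0.65·0.3186) ≈ 0.5969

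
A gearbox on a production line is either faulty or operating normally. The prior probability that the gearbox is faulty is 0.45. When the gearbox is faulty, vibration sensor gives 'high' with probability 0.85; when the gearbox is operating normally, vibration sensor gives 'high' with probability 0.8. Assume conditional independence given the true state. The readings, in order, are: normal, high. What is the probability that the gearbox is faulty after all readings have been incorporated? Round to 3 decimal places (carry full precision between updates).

After 'normal': P(faulty) = 0.15·0.4500 / (0.15·0.4500 + 0.2·0.5500) ≈ 0.3803
After 'high': P(faulty) = 0.85·0.3803 / (0.85·0.3803 + 0.8·0.6197) ≈ 0.3947

0.395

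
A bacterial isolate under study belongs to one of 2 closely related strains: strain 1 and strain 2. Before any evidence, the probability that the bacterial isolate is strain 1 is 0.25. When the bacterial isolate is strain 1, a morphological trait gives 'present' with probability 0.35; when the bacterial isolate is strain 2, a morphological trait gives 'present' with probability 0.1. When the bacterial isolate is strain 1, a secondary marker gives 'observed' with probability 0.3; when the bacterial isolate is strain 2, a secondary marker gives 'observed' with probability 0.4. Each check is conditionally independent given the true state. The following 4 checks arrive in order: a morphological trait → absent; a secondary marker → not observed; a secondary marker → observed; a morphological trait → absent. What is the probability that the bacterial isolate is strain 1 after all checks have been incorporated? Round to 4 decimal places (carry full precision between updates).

Each posterior becomes the prior for the next update.
After a morphological trait='absent': P(strain 1) = 0.65·0.2500 / (0.65·0.2500 + 0.9·0.7500) ≈ 0.1940
After a secondary marker='not observed': P(strain 1) = 0.7·0.1940 / (0.7·0.1940 + 0.6·0.8060) ≈ 0.2193
After a secondary marker='observed': P(strain 1) = 0.3·0.2193 / (0.3·0.2193 + 0.4·0.7807) ≈ 0.1740
After a morphological trait='absent': P(strain 1) = 0.65·0.1740 / (0.65·0.1740 + 0.9·0.8260) ≈ 0.1320

0.1320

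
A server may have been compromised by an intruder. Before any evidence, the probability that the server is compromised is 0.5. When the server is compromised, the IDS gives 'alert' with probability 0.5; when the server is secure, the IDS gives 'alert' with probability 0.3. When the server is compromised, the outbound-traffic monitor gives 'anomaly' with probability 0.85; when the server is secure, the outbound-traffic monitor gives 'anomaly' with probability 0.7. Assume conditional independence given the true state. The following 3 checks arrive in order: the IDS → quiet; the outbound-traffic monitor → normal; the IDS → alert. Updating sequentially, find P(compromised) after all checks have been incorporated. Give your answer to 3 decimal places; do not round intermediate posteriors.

After the IDS='quiet': P(compromised) = 0.5·0.5000 / (0.5·0.5000 + 0.7·0.5000) ≈ 0.4167
After the outbound-traffic monitor='normal': P(compromised) = 0.15·0.4167 / (0.15·0.4167 + 0.3·0.5833) ≈ 0.2632
After the IDS='alert': P(compromised) = 0.5·0.2632 / (0.5·0.2632 + 0.3·0.7368) ≈ 0.3731

0.373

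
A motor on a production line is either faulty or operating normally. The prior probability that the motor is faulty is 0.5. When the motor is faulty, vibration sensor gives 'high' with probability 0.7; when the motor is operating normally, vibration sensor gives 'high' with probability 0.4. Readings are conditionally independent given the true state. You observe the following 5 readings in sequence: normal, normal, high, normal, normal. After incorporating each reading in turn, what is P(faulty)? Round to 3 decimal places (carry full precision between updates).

0.099

Apply Bayes' rule sequentially, carrying P(faulty) forward.
After 'normal': P(faulty) = 0.3·0.5000 / (0.3·0.5000 + 0.6·0.5000) ≈ 0.3333
After 'normal': P(faulty) = 0.3·0.3333 / (0.3·0.3333 + 0.6·0.6667) ≈ 0.2000
After 'high': P(faulty) = 0.7·0.2000 / (0.7·0.2000 + 0.4·0.8000) ≈ 0.3043
After 'normal': P(faulty) = 0.3·0.3043 / (0.3·0.3043 + 0.6·0.6957) ≈ 0.1795
After 'normal': P(faulty) = 0.3·0.1795 / (0.3·0.1795 + 0.6·0.8205) ≈ 0.0986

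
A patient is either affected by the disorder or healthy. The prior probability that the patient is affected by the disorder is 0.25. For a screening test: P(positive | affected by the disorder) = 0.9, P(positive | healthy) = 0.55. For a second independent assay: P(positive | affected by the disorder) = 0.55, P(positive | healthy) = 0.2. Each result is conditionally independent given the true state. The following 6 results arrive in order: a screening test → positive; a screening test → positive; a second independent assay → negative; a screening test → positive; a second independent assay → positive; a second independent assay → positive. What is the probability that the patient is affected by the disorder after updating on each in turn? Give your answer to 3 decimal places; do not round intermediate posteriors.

Apply Bayes' rule sequentially, carrying P(affected) forward.
After a screening test='positive': P(affected) = 0.9·0.2500 / (0.9·0.2500 + 0.55·0.7500) ≈ 0.3529
After a screening test='positive': P(affected) = 0.9·0.3529 / (0.9·0.3529 + 0.55·0.6471) ≈ 0.4716
After a second independent assay='negative': P(affected) = 0.45·0.4716 / (0.45·0.4716 + 0.8·0.5284) ≈ 0.3343
After a screening test='positive': P(affected) = 0.9·0.3343 / (0.9·0.3343 + 0.55·0.6657) ≈ 0.4510
After a second independent assay='positive': P(affected) = 0.55·0.4510 / (0.55·0.4510 + 0.2·0.5490) ≈ 0.6932
After a second independent assay='positive': P(affected) = 0.55·0.6932 / (0.55·0.6932 + 0.2·0.3068) ≈ 0.8614

0.861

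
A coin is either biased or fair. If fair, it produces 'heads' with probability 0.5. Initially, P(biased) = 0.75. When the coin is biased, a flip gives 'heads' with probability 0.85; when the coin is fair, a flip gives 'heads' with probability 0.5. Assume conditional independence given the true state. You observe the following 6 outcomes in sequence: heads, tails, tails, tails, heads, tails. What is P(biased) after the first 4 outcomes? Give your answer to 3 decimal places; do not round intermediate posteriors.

0.121

After 'heads': P(biased) = 0.85·0.7500 / (0.85·0.7500 + 0.5·0.2500) ≈ 0.8361
After 'tails': P(biased) = 0.15·0.8361 / (0.15·0.8361 + 0.5·0.1639) ≈ 0.6047
After 'tails': P(biased) = 0.15·0.6047 / (0.15·0.6047 + 0.5·0.3953) ≈ 0.3146
After 'tails': P(biased) = 0.15·0.3146 / (0.15·0.3146 + 0.5·0.6854) ≈ 0.1210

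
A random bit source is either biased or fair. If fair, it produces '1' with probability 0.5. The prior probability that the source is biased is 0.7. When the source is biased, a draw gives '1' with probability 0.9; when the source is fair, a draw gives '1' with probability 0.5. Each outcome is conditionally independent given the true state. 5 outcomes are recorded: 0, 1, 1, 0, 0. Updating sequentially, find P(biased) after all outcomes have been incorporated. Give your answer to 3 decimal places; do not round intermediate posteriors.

0.057

After '0': P(biased) = 0.1·0.7000 / (0.1·0.7000 + 0.5·0.3000) ≈ 0.3182
After '1': P(biased) = 0.9·0.3182 / (0.9·0.3182 + 0.5·0.6818) ≈ 0.4565
After '1': P(biased) = 0.9·0.4565 / (0.9·0.4565 + 0.5·0.5435) ≈ 0.6019
After '0': P(biased) = 0.1·0.6019 / (0.1·0.6019 + 0.5·0.3981) ≈ 0.2322
After '0': P(biased) = 0.1·0.2322 / (0.1·0.2322 + 0.5·0.7678) ≈ 0.0570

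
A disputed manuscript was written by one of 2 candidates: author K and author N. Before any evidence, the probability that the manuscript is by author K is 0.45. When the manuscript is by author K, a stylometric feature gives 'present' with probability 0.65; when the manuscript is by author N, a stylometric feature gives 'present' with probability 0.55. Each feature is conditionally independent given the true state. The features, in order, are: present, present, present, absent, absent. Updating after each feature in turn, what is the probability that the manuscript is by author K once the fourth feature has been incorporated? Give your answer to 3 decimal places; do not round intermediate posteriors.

0.512

After 'present': P(author K) = 0.65·0.4500 / (0.65·0.4500 + 0.55·0.5500) ≈ 0.4916
After 'present': P(author K) = 0.65·0.4916 / (0.65·0.4916 + 0.55·0.5084) ≈ 0.5333
After 'present': P(author K) = 0.65·0.5333 / (0.65·0.5333 + 0.55·0.4667) ≈ 0.5746
After 'absent': P(author K) = 0.35·0.5746 / (0.35·0.5746 + 0.45·0.4254) ≈ 0.5123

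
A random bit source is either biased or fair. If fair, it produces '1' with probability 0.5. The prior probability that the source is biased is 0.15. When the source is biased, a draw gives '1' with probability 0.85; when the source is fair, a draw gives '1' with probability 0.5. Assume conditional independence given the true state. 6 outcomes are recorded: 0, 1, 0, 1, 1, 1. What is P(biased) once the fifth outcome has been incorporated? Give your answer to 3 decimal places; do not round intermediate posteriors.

Apply Bayes' rule sequentially, carrying P(biased) forward.
After '0': P(biased) = 0.15·0.1500 / (0.15·0.1500 + 0.5·0.8500) ≈ 0.0503
After '1': P(biased) = 0.85·0.0503 / (0.85·0.0503 + 0.5·0.9497) ≈ 0.0826
After '0': P(biased) = 0.15·0.0826 / (0.15·0.0826 + 0.5·0.9174) ≈ 0.0263
After '1': P(biased) = 0.85·0.0263 / (0.85·0.0263 + 0.5·0.9737) ≈ 0.0439
After '1': P(biased) = 0.85·0.0439 / (0.85·0.0439 + 0.5·0.9561) ≈ 0.0724

0.072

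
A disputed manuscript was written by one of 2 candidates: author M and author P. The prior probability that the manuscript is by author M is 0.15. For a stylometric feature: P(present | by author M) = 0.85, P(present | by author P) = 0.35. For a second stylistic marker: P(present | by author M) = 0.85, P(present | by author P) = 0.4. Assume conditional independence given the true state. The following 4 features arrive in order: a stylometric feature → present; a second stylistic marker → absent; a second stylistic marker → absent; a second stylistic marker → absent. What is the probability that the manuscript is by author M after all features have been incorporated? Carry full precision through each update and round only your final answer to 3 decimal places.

After a stylometric feature='present': P(author M) = 0.85·0.1500 / (0.85·0.1500 + 0.35·0.8500) ≈ 0.3000
After a second stylistic marker='absent': P(author M) = 0.15·0.3000 / (0.15·0.3000 + 0.6·0.7000) ≈ 0.0968
After a second stylistic marker='absent': P(author M) = 0.15·0.0968 / (0.15·0.0968 + 0.6·0.9032) ≈ 0.0261
After a second stylistic marker='absent': P(author M) = 0.15·0.0261 / (0.15·0.0261 + 0.6·0.9739) ≈ 0.0067

0.007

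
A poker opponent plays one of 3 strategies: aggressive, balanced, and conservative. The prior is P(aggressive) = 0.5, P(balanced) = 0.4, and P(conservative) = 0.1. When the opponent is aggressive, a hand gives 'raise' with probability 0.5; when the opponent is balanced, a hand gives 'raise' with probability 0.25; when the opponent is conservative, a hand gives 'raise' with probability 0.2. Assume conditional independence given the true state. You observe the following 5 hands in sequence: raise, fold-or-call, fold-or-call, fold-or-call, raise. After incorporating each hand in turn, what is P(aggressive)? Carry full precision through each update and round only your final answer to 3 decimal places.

After 'raise': normaliser = 0.5·0.5000 + 0.25·0.4000 + 0.2·0.1000; P(aggressive) ≈ 0.6757, P(balanced) ≈ 0.2703, P(conservative) ≈ 0.0541
After 'fold-or-call': normaliser = 0.5·0.6757 + 0.75·0.2703 + 0.8·0.0541; P(aggressive) ≈ 0.5787, P(balanced) ≈ 0.3472, P(conservative) ≈ 0.0741
After 'fold-or-call': normaliser = 0.5·0.5787 + 0.75·0.3472 + 0.8·0.0741; P(aggressive) ≈ 0.4751, P(balanced) ≈ 0.4276, P(conservative) ≈ 0.0973
After 'fold-or-call': normaliser = 0.5·0.4751 + 0.75·0.4276 + 0.8·0.0973; P(aggressive) ≈ 0.3735, P(balanced) ≈ 0.5042, P(conservative) ≈ 0.1224
After 'raise': normaliser = 0.5·0.3735 + 0.25·0.5042 + 0.2·0.1224; P(aggressive) ≈ 0.5537, P(balanced) ≈ 0.3737, P(conservative) ≈ 0.0726

0.554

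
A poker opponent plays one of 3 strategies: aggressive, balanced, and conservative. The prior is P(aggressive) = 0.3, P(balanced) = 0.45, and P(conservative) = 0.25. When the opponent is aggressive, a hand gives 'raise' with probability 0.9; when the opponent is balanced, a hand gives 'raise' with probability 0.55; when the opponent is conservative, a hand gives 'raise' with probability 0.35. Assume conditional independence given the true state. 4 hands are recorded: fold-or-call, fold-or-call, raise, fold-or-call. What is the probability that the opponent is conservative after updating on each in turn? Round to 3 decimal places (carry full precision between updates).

After 'fold-or-call': normaliser = 0.1·0.3000 + 0.45·0.4500 + 0.65·0.2500; P(aggressive) ≈ 0.0759, P(balanced) ≈ 0.5127, P(conservative) ≈ 0.4114
After 'fold-or-call': normaliser = 0.1·0.0759 + 0.45·0.5127 + 0.65·0.4114; P(aggressive) ≈ 0.0150, P(balanced) ≈ 0.4562, P(conservative) ≈ 0.5288
After 'raise': normaliser = 0.9·0.0150 + 0.55·0.4562 + 0.35·0.5288; P(aggressive) ≈ 0.0301, P(balanced) ≈ 0.5582, P(conservative) ≈ 0.4117
After 'fold-or-call': normaliser = 0.1·0.0301 + 0.45·0.5582 + 0.65·0.4117; P(aggressive) ≈ 0.0058, P(balanced) ≈ 0.4814, P(conservative) ≈ 0.5129

0.513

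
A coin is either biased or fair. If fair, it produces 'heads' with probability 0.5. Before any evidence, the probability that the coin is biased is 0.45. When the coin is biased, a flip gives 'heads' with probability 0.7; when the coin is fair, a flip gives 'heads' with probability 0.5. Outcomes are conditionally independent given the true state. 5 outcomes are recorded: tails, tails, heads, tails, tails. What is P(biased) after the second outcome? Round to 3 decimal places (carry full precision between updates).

After 'tails': P(biased) = 0.3·0.4500 / (0.3·0.4500 + 0.5·0.5500) ≈ 0.3293
After 'tails': P(biased) = 0.3·0.3293 / (0.3·0.3293 + 0.5·0.6707) ≈ 0.2275

0.228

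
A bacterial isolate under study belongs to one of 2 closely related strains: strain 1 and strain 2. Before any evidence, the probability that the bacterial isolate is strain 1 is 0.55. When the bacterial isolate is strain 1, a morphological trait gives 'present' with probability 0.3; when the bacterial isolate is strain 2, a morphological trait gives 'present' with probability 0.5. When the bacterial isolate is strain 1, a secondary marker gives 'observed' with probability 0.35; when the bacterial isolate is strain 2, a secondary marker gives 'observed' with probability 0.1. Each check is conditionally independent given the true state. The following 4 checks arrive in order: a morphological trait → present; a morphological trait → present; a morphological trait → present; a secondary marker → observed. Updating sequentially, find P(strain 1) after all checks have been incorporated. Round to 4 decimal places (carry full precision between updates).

Each posterior becomes the prior for the next update.
After a morphological trait='present': P(strain 1) = 0.3·0.5500 / (0.3·0.5500 + 0.5·0.4500) ≈ 0.4231
After a morphological trait='present': P(strain 1) = 0.3·0.4231 / (0.3·0.4231 + 0.5·0.5769) ≈ 0.3056
After a morphological trait='present': P(strain 1) = 0.3·0.3056 / (0.3·0.3056 + 0.5·0.6944) ≈ 0.2089
After a secondary marker='observed': P(strain 1) = 0.35·0.2089 / (0.35·0.2089 + 0.1·0.7911) ≈ 0.4802

0.4802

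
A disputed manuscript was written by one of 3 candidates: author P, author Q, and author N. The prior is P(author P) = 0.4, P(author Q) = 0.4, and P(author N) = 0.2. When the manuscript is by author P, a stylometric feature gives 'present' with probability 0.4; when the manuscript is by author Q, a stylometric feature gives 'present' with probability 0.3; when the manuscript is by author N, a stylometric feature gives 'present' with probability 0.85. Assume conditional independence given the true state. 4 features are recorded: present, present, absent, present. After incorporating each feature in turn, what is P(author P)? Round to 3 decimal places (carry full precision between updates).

After 'present': normaliser = 0.4·0.4000 + 0.3·0.4000 + 0.85·0.2000; P(author P) ≈ 0.3556, P(author Q) ≈ 0.2667, P(author N) ≈ 0.3778
After 'present': normaliser = 0.4·0.3556 + 0.3·0.2667 + 0.85·0.3778; P(author P) ≈ 0.2618, P(author Q) ≈ 0.1472, P(author N) ≈ 0.5910
After 'absent': normaliser = 0.6·0.2618 + 0.7·0.1472 + 0.15·0.5910; P(author P) ≈ 0.4503, P(author Q) ≈ 0.2955, P(author N) ≈ 0.2542
After 'present': normaliser = 0.4·0.4503 + 0.3·0.2955 + 0.85·0.2542; P(author P) ≈ 0.3715, P(author Q) ≈ 0.1829, P(author N) ≈ 0.4456

0.372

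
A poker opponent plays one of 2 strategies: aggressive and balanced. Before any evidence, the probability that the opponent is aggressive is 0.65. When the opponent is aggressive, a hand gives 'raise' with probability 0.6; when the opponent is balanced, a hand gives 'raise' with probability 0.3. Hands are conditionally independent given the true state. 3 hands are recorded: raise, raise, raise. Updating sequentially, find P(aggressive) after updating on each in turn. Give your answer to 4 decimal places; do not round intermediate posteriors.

0.9369

After 'raise': P(aggressive) = 0.6·0.6500 / (0.6·0.6500 + 0.3·0.3500) ≈ 0.7879
After 'raise': P(aggressive) = 0.6·0.7879 / (0.6·0.7879 + 0.3·0.2121) ≈ 0.8814
After 'raise': P(aggressive) = 0.6·0.8814 / (0.6·0.8814 + 0.3·0.1186) ≈ 0.9369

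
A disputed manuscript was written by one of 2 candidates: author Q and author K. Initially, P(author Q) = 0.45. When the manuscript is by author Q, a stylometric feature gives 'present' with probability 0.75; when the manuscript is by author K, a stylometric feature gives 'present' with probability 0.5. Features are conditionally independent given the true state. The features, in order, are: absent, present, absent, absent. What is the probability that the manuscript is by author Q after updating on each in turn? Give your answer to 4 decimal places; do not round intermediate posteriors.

After 'absent': P(author Q) = 0.25·0.4500 / (0.25·0.4500 + 0.5·0.5500) ≈ 0.2903
After 'present': P(author Q) = 0.75·0.2903 / (0.75·0.2903 + 0.5·0.7097) ≈ 0.3803
After 'absent': P(author Q) = 0.25·0.3803 / (0.25·0.3803 + 0.5·0.6197) ≈ 0.2348
After 'absent': P(author Q) = 0.25·0.2348 / (0.25·0.2348 + 0.5·0.7652) ≈ 0.1330

0.1330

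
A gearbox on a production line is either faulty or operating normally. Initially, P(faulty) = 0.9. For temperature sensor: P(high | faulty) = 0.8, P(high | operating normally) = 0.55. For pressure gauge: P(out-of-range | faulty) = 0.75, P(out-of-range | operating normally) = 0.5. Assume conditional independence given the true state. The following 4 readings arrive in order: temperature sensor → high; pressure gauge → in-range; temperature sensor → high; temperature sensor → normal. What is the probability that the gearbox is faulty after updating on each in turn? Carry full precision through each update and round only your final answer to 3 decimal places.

Apply Bayes' rule sequentially, carrying P(faulty) forward.
After temperature sensor='high': P(faulty) = 0.8·0.9000 / (0.8·0.9000 + 0.55·0.1000) ≈ 0.9290
After pressure gauge='in-range': P(faulty) = 0.25·0.9290 / (0.25·0.9290 + 0.5·0.0710) ≈ 0.8675
After temperature sensor='high': P(faulty) = 0.8·0.8675 / (0.8·0.8675 + 0.55·0.1325) ≈ 0.9049
After temperature sensor='normal': P(faulty) = 0.2·0.9049 / (0.2·0.9049 + 0.45·0.0951) ≈ 0.8088

0.809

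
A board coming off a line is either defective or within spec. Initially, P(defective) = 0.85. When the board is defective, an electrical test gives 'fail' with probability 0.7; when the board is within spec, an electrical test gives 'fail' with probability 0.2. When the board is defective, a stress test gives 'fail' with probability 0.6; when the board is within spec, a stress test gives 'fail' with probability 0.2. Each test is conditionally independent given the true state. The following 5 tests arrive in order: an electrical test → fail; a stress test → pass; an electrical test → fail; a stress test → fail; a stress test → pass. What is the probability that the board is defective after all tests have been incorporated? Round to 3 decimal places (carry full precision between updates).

After an electrical test='fail': P(defective) = 0.7·0.8500 / (0.7·0.8500 + 0.2·0.1500) ≈ 0.9520
After a stress test='pass': P(defective) = 0.4·0.9520 / (0.4·0.9520 + 0.8·0.0480) ≈ 0.9084
After an electrical test='fail': P(defective) = 0.7·0.9084 / (0.7·0.9084 + 0.2·0.0916) ≈ 0.9720
After a stress test='fail': P(defective) = 0.6·0.9720 / (0.6·0.9720 + 0.2·0.0280) ≈ 0.9905
After a stress test='pass': P(defective) = 0.4·0.9905 / (0.4·0.9905 + 0.8·0.0095) ≈ 0.9812

0.981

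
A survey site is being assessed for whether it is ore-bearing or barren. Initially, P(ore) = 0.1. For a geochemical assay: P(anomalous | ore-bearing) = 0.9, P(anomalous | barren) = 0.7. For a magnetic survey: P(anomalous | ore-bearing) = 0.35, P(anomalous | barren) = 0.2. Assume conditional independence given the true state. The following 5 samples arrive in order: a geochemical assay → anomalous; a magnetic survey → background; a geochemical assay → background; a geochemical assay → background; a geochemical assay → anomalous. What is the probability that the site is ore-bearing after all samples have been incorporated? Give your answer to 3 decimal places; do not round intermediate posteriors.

0.016

After a geochemical assay='anomalous': P(ore) = 0.9·0.1000 / (0.9·0.1000 + 0.7·0.9000) ≈ 0.1250
After a magnetic survey='background': P(ore) = 0.65·0.1250 / (0.65·0.1250 + 0.8·0.8750) ≈ 0.1040
After a geochemical assay='background': P(ore) = 0.1·0.1040 / (0.1·0.1040 + 0.3·0.8960) ≈ 0.0372
After a geochemical assay='background': P(ore) = 0.1·0.0372 / (0.1·0.0372 + 0.3·0.9628) ≈ 0.0127
After a geochemical assay='anomalous': P(ore) = 0.9·0.0127 / (0.9·0.0127 + 0.7·0.9873) ≈ 0.0163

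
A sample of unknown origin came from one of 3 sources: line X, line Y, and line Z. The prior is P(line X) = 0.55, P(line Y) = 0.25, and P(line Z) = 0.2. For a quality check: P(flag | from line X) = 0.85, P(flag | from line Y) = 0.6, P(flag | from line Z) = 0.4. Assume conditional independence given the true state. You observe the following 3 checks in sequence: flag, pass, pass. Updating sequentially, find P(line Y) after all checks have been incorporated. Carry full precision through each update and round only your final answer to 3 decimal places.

After 'flag': normaliser = 0.85·0.5500 + 0.6·0.2500 + 0.4·0.2000; P(line X) ≈ 0.6703, P(line Y) ≈ 0.2151, P(line Z) ≈ 0.1147
After 'pass': normaliser = 0.15·0.6703 + 0.4·0.2151 + 0.6·0.1147; P(line X) ≈ 0.3937, P(line Y) ≈ 0.3368, P(line Z) ≈ 0.2695
After 'pass': normaliser = 0.15·0.3937 + 0.4·0.3368 + 0.6·0.2695; P(line X) ≈ 0.1661, P(line Y) ≈ 0.3790, P(line Z) ≈ 0.4548

0.379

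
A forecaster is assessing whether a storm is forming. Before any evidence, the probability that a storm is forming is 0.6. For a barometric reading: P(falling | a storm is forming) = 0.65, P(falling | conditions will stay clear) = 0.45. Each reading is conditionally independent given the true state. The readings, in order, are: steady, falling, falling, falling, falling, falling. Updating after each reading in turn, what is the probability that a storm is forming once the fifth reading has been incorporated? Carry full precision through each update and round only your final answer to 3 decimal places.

After 'steady': P(storm) = 0.35·0.6000 / (0.35·0.6000 + 0.55·0.4000) ≈ 0.4884
After 'falling': P(storm) = 0.65·0.4884 / (0.65·0.4884 + 0.45·0.5116) ≈ 0.5796
After 'falling': P(storm) = 0.65·0.5796 / (0.65·0.5796 + 0.45·0.4204) ≈ 0.6657
After 'falling': P(storm) = 0.65·0.6657 / (0.65·0.6657 + 0.45·0.3343) ≈ 0.7421
After 'falling': P(storm) = 0.65·0.7421 / (0.65·0.7421 + 0.45·0.2579) ≈ 0.8060

0.806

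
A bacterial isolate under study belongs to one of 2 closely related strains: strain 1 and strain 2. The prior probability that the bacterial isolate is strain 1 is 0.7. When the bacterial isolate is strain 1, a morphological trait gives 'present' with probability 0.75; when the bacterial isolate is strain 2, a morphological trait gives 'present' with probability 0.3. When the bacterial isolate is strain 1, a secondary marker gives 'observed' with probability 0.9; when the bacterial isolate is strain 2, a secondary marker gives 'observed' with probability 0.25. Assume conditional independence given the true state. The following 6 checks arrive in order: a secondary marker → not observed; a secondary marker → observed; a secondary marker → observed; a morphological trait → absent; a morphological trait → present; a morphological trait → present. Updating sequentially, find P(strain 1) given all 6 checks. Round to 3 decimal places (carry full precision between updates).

0.900

After a secondary marker='not observed': P(strain 1) = 0.1·0.7000 / (0.1·0.7000 + 0.75·0.3000) ≈ 0.2373
After a secondary marker='observed': P(strain 1) = 0.9·0.2373 / (0.9·0.2373 + 0.25·0.7627) ≈ 0.5283
After a secondary marker='observed': P(strain 1) = 0.9·0.5283 / (0.9·0.5283 + 0.25·0.4717) ≈ 0.8013
After a morphological trait='absent': P(strain 1) = 0.25·0.8013 / (0.25·0.8013 + 0.7·0.1987) ≈ 0.5902
After a morphological trait='present': P(strain 1) = 0.75·0.5902 / (0.75·0.5902 + 0.3·0.4098) ≈ 0.7826
After a morphological trait='present': P(strain 1) = 0.75·0.7826 / (0.75·0.7826 + 0.3·0.2174) ≈ 0.9000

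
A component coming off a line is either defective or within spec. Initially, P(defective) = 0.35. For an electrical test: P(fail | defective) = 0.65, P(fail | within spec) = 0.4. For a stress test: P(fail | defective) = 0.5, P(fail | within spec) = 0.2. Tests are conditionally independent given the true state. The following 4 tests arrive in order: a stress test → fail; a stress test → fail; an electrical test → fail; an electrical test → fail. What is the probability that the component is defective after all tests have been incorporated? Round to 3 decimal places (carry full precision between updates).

0.899

After a stress test='fail': P(defective) = 0.5·0.3500 / (0.5·0.3500 + 0.2·0.6500) ≈ 0.5738
After a stress test='fail': P(defective) = 0.5·0.5738 / (0.5·0.5738 + 0.2·0.4262) ≈ 0.7709
After an electrical test='fail': P(defective) = 0.65·0.7709 / (0.65·0.7709 + 0.4·0.2291) ≈ 0.8454
After an electrical test='fail': P(defective) = 0.65·0.8454 / (0.65·0.8454 + 0.4·0.1546) ≈ 0.8989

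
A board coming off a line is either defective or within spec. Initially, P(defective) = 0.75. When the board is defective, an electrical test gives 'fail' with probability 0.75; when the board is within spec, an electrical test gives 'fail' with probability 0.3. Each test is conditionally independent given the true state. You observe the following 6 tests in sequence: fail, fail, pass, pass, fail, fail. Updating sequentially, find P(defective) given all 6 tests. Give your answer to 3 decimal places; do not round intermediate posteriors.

0.937

After 'fail': P(defective) = 0.75·0.7500 / (0.75·0.7500 + 0.3·0.2500) ≈ 0.8824
After 'fail': P(defective) = 0.75·0.8824 / (0.75·0.8824 + 0.3·0.1176) ≈ 0.9494
After 'pass': P(defective) = 0.25·0.9494 / (0.25·0.9494 + 0.7·0.0506) ≈ 0.8701
After 'pass': P(defective) = 0.25·0.8701 / (0.25·0.8701 + 0.7·0.1299) ≈ 0.7052
After 'fail': P(defective) = 0.75·0.7052 / (0.75·0.7052 + 0.3·0.2948) ≈ 0.8567
After 'fail': P(defective) = 0.75·0.8567 / (0.75·0.8567 + 0.3·0.1433) ≈ 0.9373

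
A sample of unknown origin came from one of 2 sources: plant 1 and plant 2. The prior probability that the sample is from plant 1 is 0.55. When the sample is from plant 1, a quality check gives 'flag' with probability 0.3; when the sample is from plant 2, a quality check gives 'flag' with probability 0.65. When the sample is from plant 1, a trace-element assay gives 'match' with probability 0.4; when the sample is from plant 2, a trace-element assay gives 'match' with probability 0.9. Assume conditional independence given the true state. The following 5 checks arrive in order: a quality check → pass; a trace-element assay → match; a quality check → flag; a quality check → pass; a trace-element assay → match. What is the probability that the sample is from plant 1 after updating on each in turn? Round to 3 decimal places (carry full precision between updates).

0.308

Each posterior becomes the prior for the next update.
After a quality check='pass': P(plant 1) = 0.7·0.5500 / (0.7·0.5500 + 0.35·0.4500) ≈ 0.7097
After a trace-element assay='match': P(plant 1) = 0.4·0.7097 / (0.4·0.7097 + 0.9·0.2903) ≈ 0.5207
After a quality check='flag': P(plant 1) = 0.3·0.5207 / (0.3·0.5207 + 0.65·0.4793) ≈ 0.3340
After a quality check='pass': P(plant 1) = 0.7·0.3340 / (0.7·0.3340 + 0.35·0.6660) ≈ 0.5007
After a trace-element assay='match': P(plant 1) = 0.4·0.5007 / (0.4·0.5007 + 0.9·0.4993) ≈ 0.3083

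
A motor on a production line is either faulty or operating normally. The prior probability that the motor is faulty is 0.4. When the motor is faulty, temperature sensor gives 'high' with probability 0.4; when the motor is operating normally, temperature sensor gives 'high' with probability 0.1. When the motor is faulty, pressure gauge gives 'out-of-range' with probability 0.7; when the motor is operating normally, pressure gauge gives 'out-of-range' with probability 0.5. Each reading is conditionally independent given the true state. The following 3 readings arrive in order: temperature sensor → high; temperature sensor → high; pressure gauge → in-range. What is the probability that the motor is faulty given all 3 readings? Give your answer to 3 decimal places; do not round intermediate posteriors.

0.865

After temperature sensor='high': P(faulty) = 0.4·0.4000 / (0.4·0.4000 + 0.1·0.6000) ≈ 0.7273
After temperature sensor='high': P(faulty) = 0.4·0.7273 / (0.4·0.7273 + 0.1·0.2727) ≈ 0.9143
After pressure gauge='in-range': P(faulty) = 0.3·0.9143 / (0.3·0.9143 + 0.5·0.0857) ≈ 0.8649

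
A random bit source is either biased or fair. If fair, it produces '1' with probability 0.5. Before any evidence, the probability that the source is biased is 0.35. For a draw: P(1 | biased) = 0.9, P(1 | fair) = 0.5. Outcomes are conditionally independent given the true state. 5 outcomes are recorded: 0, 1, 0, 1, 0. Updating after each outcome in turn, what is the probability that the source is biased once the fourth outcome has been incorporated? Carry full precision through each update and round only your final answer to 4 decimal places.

0.0652

Apply Bayes' rule sequentially, carrying P(biased) forward.
After '0': P(biased) = 0.1·0.3500 / (0.1·0.3500 + 0.5·0.6500) ≈ 0.0972
After '1': P(biased) = 0.9·0.0972 / (0.9·0.0972 + 0.5·0.9028) ≈ 0.1624
After '0': P(biased) = 0.1·0.1624 / (0.1·0.1624 + 0.5·0.8376) ≈ 0.0373
After '1': P(biased) = 0.9·0.0373 / (0.9·0.0373 + 0.5·0.9627) ≈ 0.0652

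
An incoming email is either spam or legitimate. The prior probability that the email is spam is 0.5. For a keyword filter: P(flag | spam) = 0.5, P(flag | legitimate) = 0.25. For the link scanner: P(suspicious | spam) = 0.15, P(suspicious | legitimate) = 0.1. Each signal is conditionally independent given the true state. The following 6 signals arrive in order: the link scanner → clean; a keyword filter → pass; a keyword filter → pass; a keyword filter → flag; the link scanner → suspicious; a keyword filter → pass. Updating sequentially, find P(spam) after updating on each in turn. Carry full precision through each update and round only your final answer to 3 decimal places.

0.456

Apply Bayes' rule sequentially, carrying P(spam) forward.
After the link scanner='clean': P(spam) = 0.85·0.5000 / (0.85·0.5000 + 0.9·0.5000) ≈ 0.4857
After a keyword filter='pass': P(spam) = 0.5·0.4857 / (0.5·0.4857 + 0.75·0.5143) ≈ 0.3864
After a keyword filter='pass': P(spam) = 0.5·0.3864 / (0.5·0.3864 + 0.75·0.6136) ≈ 0.2957
After a keyword filter='flag': P(spam) = 0.5·0.2957 / (0.5·0.2957 + 0.25·0.7043) ≈ 0.4564
After the link scanner='suspicious': P(spam) = 0.15·0.4564 / (0.15·0.4564 + 0.1·0.5436) ≈ 0.5574
After a keyword filter='pass': P(spam) = 0.5·0.5574 / (0.5·0.5574 + 0.75·0.4426) ≈ 0.4564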